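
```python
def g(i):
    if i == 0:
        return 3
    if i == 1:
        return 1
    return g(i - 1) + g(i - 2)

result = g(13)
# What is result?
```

Build up from base cases: g(0)=3, g(1)=1, g(2)=4, g(3)=5, g(4)=9, g(5)=14, g(6)=23, ..., g(13)=665

Answer: 665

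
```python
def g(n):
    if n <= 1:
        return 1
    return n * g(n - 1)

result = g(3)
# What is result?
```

g(3) = 3 * 2 * 1 = 6

Answer: 6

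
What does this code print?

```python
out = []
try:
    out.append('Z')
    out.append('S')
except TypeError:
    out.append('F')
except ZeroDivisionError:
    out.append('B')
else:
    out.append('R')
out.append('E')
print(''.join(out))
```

Execution trace: 'Z' (try body) → 'S' (try body, no exception) → 'R' (else) → 'E' (after the try/except). Output: ZSRE

Answer: ZSRE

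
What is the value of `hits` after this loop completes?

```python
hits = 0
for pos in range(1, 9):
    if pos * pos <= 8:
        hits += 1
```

Count numbers where pos² ≤ 8
`hits` takes the values: 0 → 1 → 2

Answer: 2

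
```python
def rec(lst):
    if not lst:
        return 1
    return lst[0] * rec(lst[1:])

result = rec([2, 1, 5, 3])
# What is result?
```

Product over [2, 1, 5, 3] = 2 * 1 * 5 * 3 = 30

Answer: 30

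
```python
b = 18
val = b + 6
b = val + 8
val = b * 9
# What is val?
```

Trace:
`b = 18` → b = 18
`val = b + 6` → val = 24
`b = val + 8` → b = 32
`val = b * 9` → val = 288
So val = 288

Answer: 288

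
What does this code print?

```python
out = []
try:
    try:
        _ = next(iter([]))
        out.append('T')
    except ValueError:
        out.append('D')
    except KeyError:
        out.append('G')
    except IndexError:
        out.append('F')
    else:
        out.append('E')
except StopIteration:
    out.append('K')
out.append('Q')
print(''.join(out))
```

Execution trace: 'K' (outer except StopIteration) → 'Q' (after the try/except). Output: KQ

Answer: KQ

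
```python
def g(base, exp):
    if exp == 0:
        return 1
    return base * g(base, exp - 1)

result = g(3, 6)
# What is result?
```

g(3, 6) = 3 * 3 * 3 * 3 * 3 * 3 = 729

Answer: 729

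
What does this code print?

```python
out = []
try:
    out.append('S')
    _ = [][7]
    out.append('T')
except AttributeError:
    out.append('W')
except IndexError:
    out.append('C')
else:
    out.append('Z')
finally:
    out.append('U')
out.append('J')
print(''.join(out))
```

Execution trace: 'S' (try body) → 'C' (except IndexError) → 'U' (finally) → 'J' (after the try/except). Output: SCUJ

Answer: SCUJ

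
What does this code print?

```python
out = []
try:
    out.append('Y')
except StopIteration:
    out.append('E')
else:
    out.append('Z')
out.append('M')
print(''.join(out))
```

Execution trace: 'Y' (try body, no exception) → 'Z' (else) → 'M' (after the try/except). Output: YZM

Answer: YZM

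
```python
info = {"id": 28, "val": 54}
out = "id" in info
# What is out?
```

Trace:
`info = {"id": 28, "val": 54}` → info = {'id': 28, 'val': 54}
`out = "id" in info` → out = True
So out = True

Answer: True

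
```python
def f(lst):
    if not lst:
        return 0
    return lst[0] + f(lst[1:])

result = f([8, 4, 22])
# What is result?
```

8 + 4 + 22 + 0 = 34

Answer: 34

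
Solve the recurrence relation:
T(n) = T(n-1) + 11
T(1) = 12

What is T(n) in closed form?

Unrolling: T(n) = T(1) + 11·(n-1) = 12 + 11(n-1) = 11n + 1.

Answer: T(n) = 11n + 1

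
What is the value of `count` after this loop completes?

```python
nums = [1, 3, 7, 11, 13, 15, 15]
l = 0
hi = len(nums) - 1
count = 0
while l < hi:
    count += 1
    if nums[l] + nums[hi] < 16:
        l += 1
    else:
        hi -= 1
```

Steps to find pair summing to 16
`count` takes the values: 0 → 1 → 2 → 3 → 4 → 5 → 6

Answer: 6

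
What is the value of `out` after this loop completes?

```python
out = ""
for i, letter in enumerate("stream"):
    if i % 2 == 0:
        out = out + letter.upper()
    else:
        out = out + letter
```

Uppercase even positions in 'stream'
`out` takes the values: "" → "S" → "St" → "StR" → "StRe" → "StReA" → "StReAm"

Answer: "StReAm"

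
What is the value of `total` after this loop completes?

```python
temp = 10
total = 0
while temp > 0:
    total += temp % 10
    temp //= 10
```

Sum digits of 10
`total` takes the values: 0 → 1

Answer: 1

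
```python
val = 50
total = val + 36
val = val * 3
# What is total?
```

Trace:
`val = 50` → val = 50
`total = val + 36` → total = 86
`val = val * 3` → val = 150
So total = 86

Answer: 86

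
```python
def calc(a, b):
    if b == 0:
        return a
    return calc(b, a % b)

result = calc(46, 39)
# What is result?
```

calc(46, 39) -> calc(39, 7) -> calc(7, 4) -> calc(4, 3) -> calc(3, 1) -> calc(1, 0) -> 1

Answer: 1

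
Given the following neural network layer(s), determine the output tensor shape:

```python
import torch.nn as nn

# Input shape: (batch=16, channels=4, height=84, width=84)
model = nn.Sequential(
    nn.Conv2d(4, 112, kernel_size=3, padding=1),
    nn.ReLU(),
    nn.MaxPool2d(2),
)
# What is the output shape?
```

Input: (16, 4, 84, 84) -> after Conv2d: (16, 112, 84, 84) -> after ReLU: (16, 112, 84, 84) -> Output: (16, 112, 42, 42)

Answer: (16, 112, 42, 42)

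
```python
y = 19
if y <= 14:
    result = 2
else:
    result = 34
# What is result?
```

Trace:
`y = 19` → y = 19
`if y <= 14: ...` → y <= 14 is False, take else branch → result = 34
So result = 34

Answer: 34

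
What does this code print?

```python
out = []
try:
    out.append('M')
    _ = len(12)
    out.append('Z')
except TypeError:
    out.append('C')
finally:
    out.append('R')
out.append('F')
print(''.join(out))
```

Execution trace: 'M' (try body) → 'C' (except TypeError) → 'R' (finally) → 'F' (after the try/except). Output: MCRF

Answer: MCRF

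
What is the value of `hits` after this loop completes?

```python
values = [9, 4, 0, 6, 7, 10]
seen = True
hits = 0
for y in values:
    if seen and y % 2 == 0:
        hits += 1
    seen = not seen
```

Count even values at even positions
`hits` takes the values: 0 → 1

Answer: 1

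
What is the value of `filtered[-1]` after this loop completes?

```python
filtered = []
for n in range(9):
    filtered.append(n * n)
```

Last element of squares 0 to 8
`filtered` takes the values: [] → [0] → [0, 1] → [0, 1, 4] → [0, 1, 4, 9] → [0, 1, 4, 9, 16] → [0, 1, 4, 9, 16, 25] → [0, 1, 4, 9, 16, 25, 36] → [0, 1, 4, 9, 16, 25, 36, 49] → [0, 1, 4, 9, 16, 25, 36, 49, 64]
So `filtered[-1]` = 64

Answer: 64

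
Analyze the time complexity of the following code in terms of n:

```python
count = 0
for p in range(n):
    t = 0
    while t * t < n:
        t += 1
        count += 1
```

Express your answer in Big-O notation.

Each loop level contributes: n × √n. Multiplying the contributions gives O(n√n).

Answer: O(n√n)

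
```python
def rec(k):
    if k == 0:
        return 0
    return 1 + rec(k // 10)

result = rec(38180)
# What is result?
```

Count of digits of 38180: 5

Answer: 5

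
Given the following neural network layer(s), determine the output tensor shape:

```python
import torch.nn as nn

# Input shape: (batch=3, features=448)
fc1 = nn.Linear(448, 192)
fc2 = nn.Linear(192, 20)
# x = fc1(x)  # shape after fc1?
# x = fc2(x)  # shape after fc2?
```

Input: (3, 448) -> after fc1: (3, 192) -> Output: (3, 20)

Answer: (3, 20)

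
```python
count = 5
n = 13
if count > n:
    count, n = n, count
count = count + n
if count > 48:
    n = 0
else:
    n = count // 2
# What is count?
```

Trace:
`count = 5` → count = 5
`n = 13` → n = 13
`if count > n: ...` → count > n is False → no variable changes
`count = count + n` → count = 18
`if count > 48: ...` → count > 48 is False, take else branch → n = 9
So count = 18

Answer: 18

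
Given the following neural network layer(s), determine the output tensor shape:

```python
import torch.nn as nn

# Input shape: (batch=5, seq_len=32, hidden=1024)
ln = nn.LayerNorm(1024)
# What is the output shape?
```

Input: (5, 32, 1024) -> Output: (5, 32, 1024)

Answer: (5, 32, 1024)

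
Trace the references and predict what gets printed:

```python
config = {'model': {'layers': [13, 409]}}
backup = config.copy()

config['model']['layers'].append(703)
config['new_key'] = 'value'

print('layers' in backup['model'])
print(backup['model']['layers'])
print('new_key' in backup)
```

Key concept: shallow copy gotcha with nested dict.
Step by step:
`config = {'model': {'layers': [13, 409]}}` → config = {'model': {'layers': [13, 409]}}
`backup = config.copy()` → backup = {'model': {'layers': [13, 409]}}
`config['model']['layers'].append(703)` → config = {'model': {'layers': [13, 409, 703]}}; backup = {'model': {'layers': [13, 409, 703]}}
`config['new_key'] = 'value'` → config = {'model': {'layers': [13, 409, 703]}, 'new_key': 'value'}
`print('layers' in backup['model'])` → prints True
`print(backup['model']['layers'])` → prints [13, 409, 703]
`print('new_key' in backup)` → prints False

Answer:
True
[13, 409, 703]
False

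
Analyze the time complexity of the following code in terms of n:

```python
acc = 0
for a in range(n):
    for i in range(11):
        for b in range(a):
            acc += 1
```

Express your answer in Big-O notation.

Each loop level contributes: n × 1 × n. Multiplying the contributions gives O(n^2).

Answer: O(n^2)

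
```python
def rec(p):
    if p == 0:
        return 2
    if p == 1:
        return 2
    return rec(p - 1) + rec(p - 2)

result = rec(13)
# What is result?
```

Build up from base cases: rec(0)=2, rec(1)=2, rec(2)=4, rec(3)=6, rec(4)=10, rec(5)=16, rec(6)=26, ..., rec(13)=754

Answer: 754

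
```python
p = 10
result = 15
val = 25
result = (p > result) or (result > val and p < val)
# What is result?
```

Trace:
`p = 10` → p = 10
`result = 15` → result = 15
`val = 25` → val = 25
`result = (p > result) or (result > val and p < val)` → result = False
So result = False

Answer: False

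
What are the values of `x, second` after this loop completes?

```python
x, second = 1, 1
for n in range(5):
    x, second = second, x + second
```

Fibonacci: after 5 iterations
`x, second` takes the values: (1, 1) → (1, 2) → (2, 3) → (3, 5) → (5, 8) → (8, 13)

Answer: 8, 13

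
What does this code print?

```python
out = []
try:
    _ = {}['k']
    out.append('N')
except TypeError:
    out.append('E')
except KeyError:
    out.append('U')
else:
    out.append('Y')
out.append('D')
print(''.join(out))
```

Execution trace: 'U' (except KeyError) → 'D' (after the try/except). Output: UD

Answer: UD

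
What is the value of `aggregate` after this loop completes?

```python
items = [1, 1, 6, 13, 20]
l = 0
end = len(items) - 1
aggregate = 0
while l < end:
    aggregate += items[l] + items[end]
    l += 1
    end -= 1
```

Sum of pairs from ends
`aggregate` takes the values: 0 → 21 → 35

Answer: 35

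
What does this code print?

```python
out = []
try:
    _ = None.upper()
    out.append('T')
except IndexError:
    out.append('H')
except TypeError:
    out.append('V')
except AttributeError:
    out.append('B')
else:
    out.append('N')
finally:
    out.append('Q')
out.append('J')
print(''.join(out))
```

Execution trace: 'B' (except AttributeError) → 'Q' (finally) → 'J' (after the try/except). Output: BQJ

Answer: BQJ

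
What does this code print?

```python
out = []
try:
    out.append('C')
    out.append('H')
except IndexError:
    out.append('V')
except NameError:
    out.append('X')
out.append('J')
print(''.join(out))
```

Execution trace: 'C' (try body) → 'H' (try body, no exception) → 'J' (after the try/except). Output: CHJ

Answer: CHJ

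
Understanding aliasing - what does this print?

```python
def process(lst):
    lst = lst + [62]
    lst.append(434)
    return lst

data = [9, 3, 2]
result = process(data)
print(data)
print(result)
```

Key concept: rebinding parameter vs mutation.
Step by step:
`data = [9, 3, 2]` → data = [9, 3, 2]
`result = process(data)` → result = [9, 3, 2, 62, 434]
`print(data)` → prints [9, 3, 2]
`print(result)` → prints [9, 3, 2, 62, 434]

Answer:
[9, 3, 2]
[9, 3, 2, 62, 434]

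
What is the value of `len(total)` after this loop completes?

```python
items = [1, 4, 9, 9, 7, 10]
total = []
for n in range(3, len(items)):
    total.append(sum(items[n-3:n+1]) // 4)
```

Number of 4-element averages
`total` takes the values: [] → [5] → [5, 7] → [5, 7, 8]
So `len(total)` = 3

Answer: 3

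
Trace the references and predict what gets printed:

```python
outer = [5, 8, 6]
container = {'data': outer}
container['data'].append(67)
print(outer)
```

Key concept: dict holds reference to list.
Step by step:
`outer = [5, 8, 6]` → outer = [5, 8, 6]
`container = {'data': outer}` → container = {'data': [5, 8, 6]}
`container['data'].append(67)` → outer = [5, 8, 6, 67]; container = {'data': [5, 8, 6, 67]}
`print(outer)` → prints [5, 8, 6, 67]

Answer: [5, 8, 6, 67]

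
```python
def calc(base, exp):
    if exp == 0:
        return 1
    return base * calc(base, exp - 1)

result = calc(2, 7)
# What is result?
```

calc(2, 7) = 2 * 2 * 2 * 2 * 2 * 2 * 2 = 128

Answer: 128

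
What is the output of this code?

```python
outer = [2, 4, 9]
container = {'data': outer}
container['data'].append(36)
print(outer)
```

Key concept: dict holds reference to list.
Step by step:
`outer = [2, 4, 9]` → outer = [2, 4, 9]
`container = {'data': outer}` → container = {'data': [2, 4, 9]}
`container['data'].append(36)` → outer = [2, 4, 9, 36]; container = {'data': [2, 4, 9, 36]}
`print(outer)` → prints [2, 4, 9, 36]

Answer: [2, 4, 9, 36]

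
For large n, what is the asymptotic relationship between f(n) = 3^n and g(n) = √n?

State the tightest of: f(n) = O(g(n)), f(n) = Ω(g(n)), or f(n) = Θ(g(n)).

3^n vs √n: f(n) = Ω(g(n)) but not O(g(n)) — 3^n grows strictly faster than √n.

Answer: f(n) = Ω(g(n)) but not O(g(n)) — 3^n grows strictly faster than √n.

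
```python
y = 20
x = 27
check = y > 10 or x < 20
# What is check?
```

Trace:
`y = 20` → y = 20
`x = 27` → x = 27
`check = y > 10 or x < 20` → check = True
So check = True

Answer: True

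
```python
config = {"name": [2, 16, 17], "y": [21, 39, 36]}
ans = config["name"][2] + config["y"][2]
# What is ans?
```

Trace:
`config = {"name": [2, 16, 17], "y": [21, 39, 36]}` → config = {'name': [2, 16, 17], 'y': [21, 39, 36]}
`ans = config["name"][2] + config["y"][2]` → ans = 53
So ans = 53

Answer: 53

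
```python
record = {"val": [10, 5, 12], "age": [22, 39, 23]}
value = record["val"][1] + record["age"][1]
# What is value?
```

Trace:
`record = {"val": [10, 5, 12], "age": [22, 39, 23]}` → record = {'val': [10, 5, 12], 'age': [22, 39, 23]}
`value = record["val"][1] + record["age"][1]` → value = 44
So value = 44

Answer: 44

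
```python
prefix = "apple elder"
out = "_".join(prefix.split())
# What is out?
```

Trace:
`prefix = "apple elder"` → prefix = 'apple elder'
`out = "_".join(prefix.split())` → out = 'apple_elder'
So out = 'apple_elder'

Answer: 'apple_elder'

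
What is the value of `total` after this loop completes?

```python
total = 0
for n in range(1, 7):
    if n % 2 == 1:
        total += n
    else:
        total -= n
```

Add odd, subtract even
`total` takes the values: 0 → 1 → -1 → 2 → -2 → 3 → -3

Answer: -3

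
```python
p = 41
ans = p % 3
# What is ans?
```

Trace:
`p = 41` → p = 41
`ans = p % 3` → ans = 2
So ans = 2

Answer: 2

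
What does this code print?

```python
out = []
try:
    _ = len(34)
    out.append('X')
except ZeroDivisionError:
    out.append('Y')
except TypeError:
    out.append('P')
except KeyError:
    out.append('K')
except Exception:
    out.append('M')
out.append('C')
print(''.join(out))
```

Execution trace: 'P' (except TypeError) → 'C' (after the try/except). Output: PC

Answer: PC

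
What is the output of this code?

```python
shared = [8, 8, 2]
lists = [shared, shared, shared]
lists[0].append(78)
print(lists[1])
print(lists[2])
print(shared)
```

Key concept: list of same reference.
Step by step:
`shared = [8, 8, 2]` → shared = [8, 8, 2]
`lists = [shared, shared, shared]` → lists = [[8, 8, 2], [8, 8, 2], [8, 8, 2]]
`lists[0].append(78)` → shared = [8, 8, 2, 78]; lists = [[8, 8, 2, 78], [8, 8, 2, 78], [8, 8, 2, 78]]
`print(lists[1])` → prints [8, 8, 2, 78]
`print(lists[2])` → prints [8, 8, 2, 78]
`print(shared)` → prints [8, 8, 2, 78]

Answer:
[8, 8, 2, 78]
[8, 8, 2, 78]
[8, 8, 2, 78]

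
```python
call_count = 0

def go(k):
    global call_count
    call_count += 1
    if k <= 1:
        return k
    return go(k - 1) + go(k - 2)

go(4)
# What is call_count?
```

Calls(k) = 1 + Calls(k-1) + Calls(k-2); Calls(0)=Calls(1)=1. For k=4 this gives 9.

Answer: 9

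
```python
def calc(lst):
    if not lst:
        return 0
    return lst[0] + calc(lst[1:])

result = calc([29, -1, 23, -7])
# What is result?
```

29 + (-1) + 23 + (-7) + 0 = 44

Answer: 44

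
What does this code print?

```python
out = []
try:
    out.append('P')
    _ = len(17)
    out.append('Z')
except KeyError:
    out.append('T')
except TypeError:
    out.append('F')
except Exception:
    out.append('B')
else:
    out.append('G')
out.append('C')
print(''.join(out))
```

Execution trace: 'P' (try body) → 'F' (except TypeError) → 'C' (after the try/except). Output: PFC

Answer: PFC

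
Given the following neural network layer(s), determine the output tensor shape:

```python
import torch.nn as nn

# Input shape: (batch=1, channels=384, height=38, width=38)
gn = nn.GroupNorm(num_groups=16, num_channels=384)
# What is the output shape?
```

Input: (1, 384, 38, 38) -> Output: (1, 384, 38, 38)

Answer: (1, 384, 38, 38)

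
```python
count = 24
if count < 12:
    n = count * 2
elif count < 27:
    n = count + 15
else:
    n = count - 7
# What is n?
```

Trace:
`count = 24` → count = 24
`if count < 12: ...` → count < 12 is False, count < 27 is True → n = 39
So n = 39

Answer: 39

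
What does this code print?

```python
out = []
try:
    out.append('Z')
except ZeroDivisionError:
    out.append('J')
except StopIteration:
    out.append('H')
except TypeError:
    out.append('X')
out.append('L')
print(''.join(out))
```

Execution trace: 'Z' (try body, no exception) → 'L' (after the try/except). Output: ZL

Answer: ZL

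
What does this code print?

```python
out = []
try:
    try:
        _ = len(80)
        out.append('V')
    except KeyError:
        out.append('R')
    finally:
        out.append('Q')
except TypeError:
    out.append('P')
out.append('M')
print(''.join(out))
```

Execution trace: 'Q' (finally) → 'P' (outer except TypeError) → 'M' (after the try/except). Output: QPM

Answer: QPM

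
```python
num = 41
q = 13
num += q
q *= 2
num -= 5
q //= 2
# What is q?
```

Trace:
`num = 41` → num = 41
`q = 13` → q = 13
`num += q` → num = 54
`q *= 2` → q = 26
`num -= 5` → num = 49
`q //= 2` → q = 13
So q = 13

Answer: 13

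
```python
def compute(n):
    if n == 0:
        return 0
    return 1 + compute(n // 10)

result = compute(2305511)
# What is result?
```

Count of digits of 2305511: 7

Answer: 7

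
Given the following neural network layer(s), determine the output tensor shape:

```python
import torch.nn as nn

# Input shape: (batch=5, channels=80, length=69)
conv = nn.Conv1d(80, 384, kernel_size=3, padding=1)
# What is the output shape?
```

Input: (5, 80, 69) -> Output: (5, 384, 69)

Answer: (5, 384, 69)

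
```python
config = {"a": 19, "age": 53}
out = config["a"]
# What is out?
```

Trace:
`config = {"a": 19, "age": 53}` → config = {'a': 19, 'age': 53}
`out = config["a"]` → out = 19
So out = 19

Answer: 19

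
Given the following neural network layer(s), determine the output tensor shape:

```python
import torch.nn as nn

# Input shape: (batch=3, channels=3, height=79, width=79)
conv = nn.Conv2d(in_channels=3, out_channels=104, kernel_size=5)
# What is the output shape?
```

Input: (3, 3, 79, 79) -> Output: (3, 104, 75, 75)

Answer: (3, 104, 75, 75)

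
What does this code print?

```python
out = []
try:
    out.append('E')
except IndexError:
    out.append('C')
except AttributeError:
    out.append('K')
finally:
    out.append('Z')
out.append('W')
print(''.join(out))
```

Execution trace: 'E' (try body, no exception) → 'Z' (finally) → 'W' (after the try/except). Output: EZW

Answer: EZW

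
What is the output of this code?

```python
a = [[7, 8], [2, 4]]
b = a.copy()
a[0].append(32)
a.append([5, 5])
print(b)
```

Key concept: shallow copy with nested lists.
Step by step:
`a = [[7, 8], [2, 4]]` → a = [[7, 8], [2, 4]]
`b = a.copy()` → b = [[7, 8], [2, 4]]
`a[0].append(32)` → a = [[7, 8, 32], [2, 4]]; b = [[7, 8, 32], [2, 4]]
`a.append([5, 5])` → a = [[7, 8, 32], [2, 4], [5, 5]]
`print(b)` → prints [[7, 8, 32], [2, 4]]

Answer: [[7, 8, 32], [2, 4]]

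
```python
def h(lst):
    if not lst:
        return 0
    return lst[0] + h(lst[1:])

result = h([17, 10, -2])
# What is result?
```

17 + 10 + (-2) + 0 = 25

Answer: 25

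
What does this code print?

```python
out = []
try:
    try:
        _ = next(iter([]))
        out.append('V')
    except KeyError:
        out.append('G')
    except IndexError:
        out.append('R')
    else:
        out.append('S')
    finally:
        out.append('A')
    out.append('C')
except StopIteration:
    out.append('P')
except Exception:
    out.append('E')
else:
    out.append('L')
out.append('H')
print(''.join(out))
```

Execution trace: 'A' (inner finally) → 'P' (except StopIteration) → 'H' (after the try/except). Output: APH

Answer: APH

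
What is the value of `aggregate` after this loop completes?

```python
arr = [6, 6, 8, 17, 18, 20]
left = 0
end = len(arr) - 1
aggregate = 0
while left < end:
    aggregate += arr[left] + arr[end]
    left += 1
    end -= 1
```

Sum of pairs from ends
`aggregate` takes the values: 0 → 26 → 50 → 75

Answer: 75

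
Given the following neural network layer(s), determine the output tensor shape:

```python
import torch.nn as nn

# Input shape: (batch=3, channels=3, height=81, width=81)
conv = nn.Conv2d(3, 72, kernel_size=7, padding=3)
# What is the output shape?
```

Input: (3, 3, 81, 81) -> Output: (3, 72, 81, 81)

Answer: (3, 72, 81, 81)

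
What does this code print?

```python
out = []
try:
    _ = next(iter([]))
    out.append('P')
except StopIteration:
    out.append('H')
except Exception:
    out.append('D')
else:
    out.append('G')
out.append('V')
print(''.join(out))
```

Execution trace: 'H' (except StopIteration) → 'V' (after the try/except). Output: HV

Answer: HV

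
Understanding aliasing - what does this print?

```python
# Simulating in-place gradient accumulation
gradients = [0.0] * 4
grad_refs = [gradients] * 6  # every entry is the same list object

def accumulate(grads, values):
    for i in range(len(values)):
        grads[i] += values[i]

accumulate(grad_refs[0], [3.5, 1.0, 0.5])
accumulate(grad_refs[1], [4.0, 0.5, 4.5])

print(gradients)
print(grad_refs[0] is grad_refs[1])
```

Key concept: gradient accumulation aliasing.
Step by step:
`gradients = [0.0] * 4` → gradients = [0.0, 0.0, 0.0, 0.0]
`grad_refs = [gradients] * 6` → grad_refs = [[0.0, 0.0, 0.0, 0.0], [0.0, 0.0, 0.0, 0.0], [0.0, 0.0, 0.0, 0.0], [0.0, 0.0, 0.0, 0.0], [0.0, 0.0, 0.0, 0.0], [0.0, 0.0, 0.0, 0.0]]
`accumulate(grad_refs[0], [3.5, 1.0, 0.5])` → gradients = [3.5, 1.0, 0.5, 0.0]; grad_refs = [[3.5, 1.0, 0.5, 0.0], [3.5, 1.0, 0.5, 0.0], [3.5, 1.0, 0.5, 0.0], [3.5, 1.0, 0.5, 0.0], [3.5, 1.0, 0.5, 0.0], [3.5, 1.0, 0.5, 0.0]]
`accumulate(grad_refs[1], [4.0, 0.5, 4.5])` → gradients = [7.5, 1.5, 5.0, 0.0]; grad_refs = [[7.5, 1.5, 5.0, 0.0], [7.5, 1.5, 5.0, 0.0], [7.5, 1.5, 5.0, 0.0], [7.5, 1.5, 5.0, 0.0], [7.5, 1.5, 5.0, 0.0], [7.5, 1.5, 5.0, 0.0]]
`print(gradients)` → prints [7.5, 1.5, 5.0, 0.0]
`print(grad_refs[0] is grad_refs[1])` → prints True

Answer:
[7.5, 1.5, 5.0, 0.0]
True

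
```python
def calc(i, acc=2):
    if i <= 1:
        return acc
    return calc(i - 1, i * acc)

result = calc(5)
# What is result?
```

Accumulator trace (n, acc): (5, 2) -> (4, 10) -> (3, 40) -> (2, 120) -> (1, 240) -> return 240

Answer: 240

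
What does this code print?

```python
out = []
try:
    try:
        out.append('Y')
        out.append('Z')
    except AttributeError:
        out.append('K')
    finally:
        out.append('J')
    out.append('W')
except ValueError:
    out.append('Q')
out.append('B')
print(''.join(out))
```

Execution trace: 'Y' (inner try body) → 'Z' (inner try body, no exception) → 'J' (inner finally) → 'W' (try body, no exception) → 'B' (after the try/except). Output: YZJWB

Answer: YZJWB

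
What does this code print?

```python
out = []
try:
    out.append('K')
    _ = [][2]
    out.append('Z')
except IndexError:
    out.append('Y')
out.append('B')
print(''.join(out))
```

Execution trace: 'K' (try body) → 'Y' (except IndexError) → 'B' (after the try/except). Output: KYB

Answer: KYB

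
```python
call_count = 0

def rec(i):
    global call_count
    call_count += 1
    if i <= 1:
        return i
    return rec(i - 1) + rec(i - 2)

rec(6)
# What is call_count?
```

Calls(i) = 1 + Calls(i-1) + Calls(i-2); Calls(0)=Calls(1)=1. For i=6 this gives 25.

Answer: 25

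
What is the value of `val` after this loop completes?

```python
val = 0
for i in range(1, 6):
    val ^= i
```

XOR of 1 to 5
`val` takes the values: 0 → 1 → 3 → 0 → 4 → 1

Answer: 1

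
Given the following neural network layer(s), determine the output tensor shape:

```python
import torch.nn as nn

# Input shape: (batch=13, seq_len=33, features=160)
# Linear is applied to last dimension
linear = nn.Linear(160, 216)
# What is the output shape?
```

Input: (13, 33, 160) -> Output: (13, 33, 216)

Answer: (13, 33, 216)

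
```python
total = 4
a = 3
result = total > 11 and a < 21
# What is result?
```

Trace:
`total = 4` → total = 4
`a = 3` → a = 3
`result = total > 11 and a < 21` → result = False
So result = False

Answer: False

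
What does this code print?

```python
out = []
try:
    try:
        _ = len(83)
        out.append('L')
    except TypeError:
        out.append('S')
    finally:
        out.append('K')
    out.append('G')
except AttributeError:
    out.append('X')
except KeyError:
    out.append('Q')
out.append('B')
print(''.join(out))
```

Execution trace: 'S' (inner except TypeError) → 'K' (inner finally) → 'G' (try body, no exception) → 'B' (after the try/except). Output: SKGB

Answer: SKGB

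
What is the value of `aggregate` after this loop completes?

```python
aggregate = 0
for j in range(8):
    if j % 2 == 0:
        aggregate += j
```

Sum of even numbers 0 to 7
`aggregate` takes the values: 0 → 2 → 6 → 12

Answer: 12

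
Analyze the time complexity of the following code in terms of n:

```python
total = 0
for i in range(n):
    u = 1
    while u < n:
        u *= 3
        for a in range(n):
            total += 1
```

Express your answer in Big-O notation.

Each loop level contributes: n × log n × n. Multiplying the contributions gives O(n^2 log n).

Answer: O(n^2 log n)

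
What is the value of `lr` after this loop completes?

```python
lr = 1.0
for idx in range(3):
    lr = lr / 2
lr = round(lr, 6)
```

Halving LR 3 times: 1 / 2^3
`lr` takes the values: 1.0 → 0.5 → 0.25 → 0.125

Answer: 0.125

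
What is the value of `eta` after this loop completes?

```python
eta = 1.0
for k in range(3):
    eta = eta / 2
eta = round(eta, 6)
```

Halving LR 3 times: 1 / 2^3
`eta` takes the values: 1.0 → 0.5 → 0.25 → 0.125

Answer: 0.125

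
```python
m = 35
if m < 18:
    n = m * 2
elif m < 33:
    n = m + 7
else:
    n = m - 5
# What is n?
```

Trace:
`m = 35` → m = 35
`if m < 18: ...` → m < 18 is False, m < 33 is False, take else branch → n = 30
So n = 30

Answer: 30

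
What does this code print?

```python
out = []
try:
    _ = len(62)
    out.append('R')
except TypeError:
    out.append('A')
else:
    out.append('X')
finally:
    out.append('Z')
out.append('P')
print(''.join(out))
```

Execution trace: 'A' (except TypeError) → 'Z' (finally) → 'P' (after the try/except). Output: AZP

Answer: AZP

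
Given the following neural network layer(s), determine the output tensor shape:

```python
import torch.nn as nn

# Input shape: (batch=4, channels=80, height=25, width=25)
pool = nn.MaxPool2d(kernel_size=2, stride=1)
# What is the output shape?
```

Input: (4, 80, 25, 25) -> Output: (4, 80, 24, 24)

Answer: (4, 80, 24, 24)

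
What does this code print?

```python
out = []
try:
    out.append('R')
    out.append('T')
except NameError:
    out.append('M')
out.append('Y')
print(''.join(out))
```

Execution trace: 'R' (try body) → 'T' (try body, no exception) → 'Y' (after the try/except). Output: RTY

Answer: RTY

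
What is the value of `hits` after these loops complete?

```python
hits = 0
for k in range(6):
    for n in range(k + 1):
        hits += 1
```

Triangle: 1 + 2 + ... + 6
`hits` takes the values: 0 → 1 → 2 → 3 → 4 → 5 → 6 → 7 → 8 → 9 → 10 → 11 → 12 → 13 → 14 → 15 → 16 → 17 → 18 → 19 → 20 → 21

Answer: 21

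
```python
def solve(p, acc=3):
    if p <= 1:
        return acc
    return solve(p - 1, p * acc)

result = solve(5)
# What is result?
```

Accumulator trace (n, acc): (5, 3) -> (4, 15) -> (3, 60) -> (2, 180) -> (1, 360) -> return 360

Answer: 360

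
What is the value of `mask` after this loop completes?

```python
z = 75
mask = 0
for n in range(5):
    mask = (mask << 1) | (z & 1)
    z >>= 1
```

Reverse lowest 5 bits of 75
`mask` takes the values: 0 → 1 → 3 → 6 → 13 → 26

Answer: 26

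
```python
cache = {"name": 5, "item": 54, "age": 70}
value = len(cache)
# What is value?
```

Trace:
`cache = {"name": 5, "item": 54, "age": 70}` → cache = {'name': 5, 'item': 54, 'age': 70}
`value = len(cache)` → value = 3
So value = 3

Answer: 3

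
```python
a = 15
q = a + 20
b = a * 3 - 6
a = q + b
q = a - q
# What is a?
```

Trace:
`a = 15` → a = 15
`q = a + 20` → q = 35
`b = a * 3 - 6` → b = 39
`a = q + b` → a = 74
`q = a - q` → q = 39
So a = 74

Answer: 74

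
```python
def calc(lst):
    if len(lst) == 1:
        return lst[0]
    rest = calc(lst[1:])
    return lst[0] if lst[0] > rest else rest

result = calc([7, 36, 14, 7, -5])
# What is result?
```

Recursive max over [7, 36, 14, 7, -5] = 36

Answer: 36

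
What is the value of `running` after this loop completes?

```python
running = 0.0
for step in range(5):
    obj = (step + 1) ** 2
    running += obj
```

Sum of squared losses 1² + 2² + ... + 5²
`running` takes the values: 0.0 → 1.0 → 5.0 → 14.0 → 30.0 → 55.0

Answer: 55.0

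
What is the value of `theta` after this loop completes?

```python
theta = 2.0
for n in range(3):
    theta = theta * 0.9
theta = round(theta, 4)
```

Exponential decay: 2.0 * 0.9^3
`theta` takes the values: 2.0 → 1.8 → 1.62 → 1.458

Answer: 1.458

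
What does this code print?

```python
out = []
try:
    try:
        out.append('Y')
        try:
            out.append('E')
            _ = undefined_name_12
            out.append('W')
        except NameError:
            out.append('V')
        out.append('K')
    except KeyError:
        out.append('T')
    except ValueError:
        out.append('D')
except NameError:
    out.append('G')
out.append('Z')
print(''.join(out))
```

Execution trace: 'Y' (try body) → 'E' (inner try body) → 'V' (inner except NameError) → 'K' (try body, no exception) → 'Z' (after the try/except). Output: YEVKZ

Answer: YEVKZ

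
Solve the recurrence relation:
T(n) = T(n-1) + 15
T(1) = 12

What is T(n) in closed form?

Unrolling: T(n) = T(1) + 15·(n-1) = 12 + 15(n-1) = 15n - 3.

Answer: T(n) = 15n - 3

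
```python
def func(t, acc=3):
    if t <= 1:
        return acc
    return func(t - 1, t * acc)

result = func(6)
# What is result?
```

Accumulator trace (n, acc): (6, 3) -> (5, 18) -> (4, 90) -> (3, 360) -> (2, 1080) -> (1, 2160) -> return 2160

Answer: 2160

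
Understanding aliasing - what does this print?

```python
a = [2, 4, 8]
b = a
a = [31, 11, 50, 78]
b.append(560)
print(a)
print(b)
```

Key concept: rebinding vs mutation: a is rebound to a new list, b still points at the original.
Step by step:
`a = [2, 4, 8]` → a = [2, 4, 8]
`b = a` → b = [2, 4, 8] (same object as a)
`a = [31, 11, 50, 78]` → a = [31, 11, 50, 78]
`b.append(560)` → b = [2, 4, 8, 560]
`print(a)` → prints [31, 11, 50, 78]
`print(b)` → prints [2, 4, 8, 560]

Answer:
[31, 11, 50, 78]
[2, 4, 8, 560]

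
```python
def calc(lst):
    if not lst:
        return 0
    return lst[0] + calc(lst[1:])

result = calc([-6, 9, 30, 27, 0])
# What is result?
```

(-6) + 9 + 30 + 27 + 0 + 0 = 60

Answer: 60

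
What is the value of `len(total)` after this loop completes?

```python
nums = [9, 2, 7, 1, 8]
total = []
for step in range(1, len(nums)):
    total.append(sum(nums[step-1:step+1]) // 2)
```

Number of 2-element averages
`total` takes the values: [] → [5] → [5, 4] → [5, 4, 4] → [5, 4, 4, 4]
So `len(total)` = 4

Answer: 4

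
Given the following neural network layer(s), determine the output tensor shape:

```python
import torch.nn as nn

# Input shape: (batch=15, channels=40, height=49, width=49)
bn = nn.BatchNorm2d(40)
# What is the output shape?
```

Input: (15, 40, 49, 49) -> Output: (15, 40, 49, 49)

Answer: (15, 40, 49, 49)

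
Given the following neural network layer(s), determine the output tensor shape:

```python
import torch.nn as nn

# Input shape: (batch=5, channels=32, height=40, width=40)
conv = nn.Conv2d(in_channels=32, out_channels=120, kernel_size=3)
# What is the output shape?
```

Input: (5, 32, 40, 40) -> Output: (5, 120, 38, 38)

Answer: (5, 120, 38, 38)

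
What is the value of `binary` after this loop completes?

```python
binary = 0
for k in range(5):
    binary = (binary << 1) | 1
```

Build 5 consecutive 1-bits: 0b11111
`binary` takes the values: 0 → 1 → 3 → 7 → 15 → 31

Answer: 31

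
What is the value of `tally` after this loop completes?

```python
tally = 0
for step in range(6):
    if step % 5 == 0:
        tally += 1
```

Count numbers divisible by 5 in range(6)
`tally` takes the values: 0 → 1 → 2

Answer: 2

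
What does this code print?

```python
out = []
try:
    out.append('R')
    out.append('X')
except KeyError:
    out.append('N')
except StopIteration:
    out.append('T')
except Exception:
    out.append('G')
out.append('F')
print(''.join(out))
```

Execution trace: 'R' (try body) → 'X' (try body, no exception) → 'F' (after the try/except). Output: RXF

Answer: RXF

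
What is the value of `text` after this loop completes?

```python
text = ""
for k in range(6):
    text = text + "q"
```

Repeat 'q' 6 times
`text` takes the values: "" → "q" → "qq" → "qqq" → "qqqq" → "qqqqq" → "qqqqqq"

Answer: "qqqqqq"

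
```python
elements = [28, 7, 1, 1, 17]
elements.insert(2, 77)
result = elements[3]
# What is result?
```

Trace:
`elements = [28, 7, 1, 1, 17]` → elements = [28, 7, 1, 1, 17]
`elements.insert(2, 77)` → elements = [28, 7, 77, 1, 1, 17]
`result = elements[3]` → result = 1
So result = 1

Answer: 1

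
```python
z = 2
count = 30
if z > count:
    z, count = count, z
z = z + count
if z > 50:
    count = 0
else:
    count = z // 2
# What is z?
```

Trace:
`z = 2` → z = 2
`count = 30` → count = 30
`if z > count: ...` → z > count is False → no variable changes
`z = z + count` → z = 32
`if z > 50: ...` → z > 50 is False, take else branch → count = 16
So z = 32

Answer: 32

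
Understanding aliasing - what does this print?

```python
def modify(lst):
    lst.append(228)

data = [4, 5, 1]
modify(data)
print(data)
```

Key concept: function modifies passed list.
Step by step:
`data = [4, 5, 1]` → data = [4, 5, 1]
`modify(data)` → data = [4, 5, 1, 228]
`print(data)` → prints [4, 5, 1, 228]

Answer: [4, 5, 1, 228]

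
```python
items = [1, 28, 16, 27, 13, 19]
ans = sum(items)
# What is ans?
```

Trace:
`items = [1, 28, 16, 27, 13, 19]` → items = [1, 28, 16, 27, 13, 19]
`ans = sum(items)` → ans = 104
So ans = 104

Answer: 104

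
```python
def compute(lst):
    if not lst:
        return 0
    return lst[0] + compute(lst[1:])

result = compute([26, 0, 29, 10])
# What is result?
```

26 + 0 + 29 + 10 + 0 = 65

Answer: 65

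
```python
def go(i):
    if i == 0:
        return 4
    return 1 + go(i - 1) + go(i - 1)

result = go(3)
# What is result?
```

go(i) = 1 + 2·go(i-1), go(0)=4. Closed form: (4+1)·2^3 - 1 = 39.

Answer: 39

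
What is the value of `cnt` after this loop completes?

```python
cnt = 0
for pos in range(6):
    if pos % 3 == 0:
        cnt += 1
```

Count numbers divisible by 3 in range(6)
`cnt` takes the values: 0 → 1 → 2

Answer: 2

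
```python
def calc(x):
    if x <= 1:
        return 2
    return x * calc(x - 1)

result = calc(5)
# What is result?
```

calc(5) = 5 * 4 * 3 * 2 * 2 = 240

Answer: 240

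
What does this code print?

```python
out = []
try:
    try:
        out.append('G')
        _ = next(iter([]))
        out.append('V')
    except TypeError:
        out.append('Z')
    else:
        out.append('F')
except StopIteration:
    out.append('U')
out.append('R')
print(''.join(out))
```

Execution trace: 'G' (try body) → 'U' (outer except StopIteration) → 'R' (after the try/except). Output: GUR

Answer: GUR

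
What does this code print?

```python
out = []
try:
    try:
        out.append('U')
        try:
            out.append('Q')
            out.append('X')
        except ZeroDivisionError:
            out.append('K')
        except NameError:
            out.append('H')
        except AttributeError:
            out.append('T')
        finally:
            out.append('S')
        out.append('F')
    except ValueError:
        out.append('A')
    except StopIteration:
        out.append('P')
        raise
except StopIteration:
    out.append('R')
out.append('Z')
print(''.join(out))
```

Execution trace: 'U' (try body) → 'Q' (inner try body) → 'X' (inner try body, no exception) → 'S' (inner finally) → 'F' (try body, no exception) → 'Z' (after the try/except). Output: UQXSFZ

Answer: UQXSFZ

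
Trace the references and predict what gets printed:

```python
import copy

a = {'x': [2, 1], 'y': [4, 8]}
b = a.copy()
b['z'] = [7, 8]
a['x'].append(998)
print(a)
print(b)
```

Key concept: shallow copy of dict with mutable values.
Step by step:
`a = {'x': [2, 1], 'y': [4, 8]}` → a = {'x': [2, 1], 'y': [4, 8]}
`b = a.copy()` → b = {'x': [2, 1], 'y': [4, 8]}
`b['z'] = [7, 8]` → b = {'x': [2, 1], 'y': [4, 8], 'z': [7, 8]}
`a['x'].append(998)` → a = {'x': [2, 1, 998], 'y': [4, 8]}; b = {'x': [2, 1, 998], 'y': [4, 8], 'z': [7, 8]}
`print(a)` → prints {'x': [2, 1, 998], 'y': [4, 8]}
`print(b)` → prints {'x': [2, 1, 998], 'y': [4, 8], 'z': [7, 8]}

Answer:
{'x': [2, 1, 998], 'y': [4, 8]}
{'x': [2, 1, 998], 'y': [4, 8], 'z': [7, 8]}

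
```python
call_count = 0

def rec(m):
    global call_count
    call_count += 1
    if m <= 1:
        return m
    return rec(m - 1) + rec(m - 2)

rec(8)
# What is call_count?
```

Calls(m) = 1 + Calls(m-1) + Calls(m-2); Calls(0)=Calls(1)=1. For m=8 this gives 67.

Answer: 67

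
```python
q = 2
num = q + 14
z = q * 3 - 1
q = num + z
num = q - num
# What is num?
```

Trace:
`q = 2` → q = 2
`num = q + 14` → num = 16
`z = q * 3 - 1` → z = 5
`q = num + z` → q = 21
`num = q - num` → num = 5
So num = 5

Answer: 5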